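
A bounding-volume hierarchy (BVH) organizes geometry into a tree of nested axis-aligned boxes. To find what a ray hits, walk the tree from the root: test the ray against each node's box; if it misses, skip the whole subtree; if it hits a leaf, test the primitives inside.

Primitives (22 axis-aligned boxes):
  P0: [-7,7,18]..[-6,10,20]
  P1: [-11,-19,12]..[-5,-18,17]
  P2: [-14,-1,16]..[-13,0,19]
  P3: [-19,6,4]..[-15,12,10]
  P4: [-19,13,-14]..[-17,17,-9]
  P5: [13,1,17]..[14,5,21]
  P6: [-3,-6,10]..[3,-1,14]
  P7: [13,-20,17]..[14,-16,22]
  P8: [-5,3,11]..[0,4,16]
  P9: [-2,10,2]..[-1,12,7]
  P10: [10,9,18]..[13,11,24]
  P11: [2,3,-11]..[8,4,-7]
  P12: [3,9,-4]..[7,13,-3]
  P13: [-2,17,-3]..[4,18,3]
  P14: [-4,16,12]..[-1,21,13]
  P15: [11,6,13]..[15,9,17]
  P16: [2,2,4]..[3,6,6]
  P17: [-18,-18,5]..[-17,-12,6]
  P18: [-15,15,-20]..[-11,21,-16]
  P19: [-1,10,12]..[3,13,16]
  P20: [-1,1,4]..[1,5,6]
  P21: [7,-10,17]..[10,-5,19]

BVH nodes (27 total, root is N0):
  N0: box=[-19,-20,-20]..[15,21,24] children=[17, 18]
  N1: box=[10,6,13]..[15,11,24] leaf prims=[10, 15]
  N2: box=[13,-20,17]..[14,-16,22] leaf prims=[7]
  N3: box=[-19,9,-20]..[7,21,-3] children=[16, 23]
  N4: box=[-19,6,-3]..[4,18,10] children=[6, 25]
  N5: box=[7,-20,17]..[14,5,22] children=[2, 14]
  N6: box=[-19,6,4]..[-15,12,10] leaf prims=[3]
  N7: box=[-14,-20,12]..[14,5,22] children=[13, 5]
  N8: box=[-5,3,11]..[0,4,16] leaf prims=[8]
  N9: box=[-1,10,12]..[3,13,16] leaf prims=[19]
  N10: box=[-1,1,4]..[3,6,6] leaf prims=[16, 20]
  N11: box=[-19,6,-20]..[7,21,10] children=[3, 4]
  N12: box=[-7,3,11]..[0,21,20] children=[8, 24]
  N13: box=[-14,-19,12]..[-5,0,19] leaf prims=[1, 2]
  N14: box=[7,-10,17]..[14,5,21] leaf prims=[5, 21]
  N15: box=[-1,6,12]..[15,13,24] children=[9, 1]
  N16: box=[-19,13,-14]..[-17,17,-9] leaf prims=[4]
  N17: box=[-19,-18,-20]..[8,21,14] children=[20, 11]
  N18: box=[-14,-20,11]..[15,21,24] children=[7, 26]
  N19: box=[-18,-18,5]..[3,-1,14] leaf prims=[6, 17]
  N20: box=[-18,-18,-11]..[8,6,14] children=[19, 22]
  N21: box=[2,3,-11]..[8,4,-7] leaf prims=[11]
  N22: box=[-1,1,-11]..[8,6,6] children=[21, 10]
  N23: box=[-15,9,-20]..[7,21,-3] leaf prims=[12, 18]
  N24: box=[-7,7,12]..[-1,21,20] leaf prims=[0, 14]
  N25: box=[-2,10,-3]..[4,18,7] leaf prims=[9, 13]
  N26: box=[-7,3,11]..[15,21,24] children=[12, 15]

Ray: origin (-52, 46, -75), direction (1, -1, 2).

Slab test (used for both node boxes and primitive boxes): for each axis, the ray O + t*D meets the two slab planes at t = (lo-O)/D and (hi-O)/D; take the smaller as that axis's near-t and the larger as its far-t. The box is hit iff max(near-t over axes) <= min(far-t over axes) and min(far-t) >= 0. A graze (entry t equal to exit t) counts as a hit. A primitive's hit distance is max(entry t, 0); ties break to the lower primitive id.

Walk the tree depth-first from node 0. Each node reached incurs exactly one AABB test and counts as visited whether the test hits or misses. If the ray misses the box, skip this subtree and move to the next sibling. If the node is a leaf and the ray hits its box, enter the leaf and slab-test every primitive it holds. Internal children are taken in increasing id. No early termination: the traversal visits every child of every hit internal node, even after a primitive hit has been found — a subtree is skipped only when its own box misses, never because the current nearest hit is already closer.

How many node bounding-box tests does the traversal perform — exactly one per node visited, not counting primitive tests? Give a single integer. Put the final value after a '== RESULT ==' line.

Walk:
N0 x:[33,67] y:[25,66] z:[55/2,99/2] -> hit [33,99/2], descend [17, 18]
  N17 x:[33,60] y:[25,64] z:[55/2,89/2] -> hit [33,89/2], descend [11, 20]
    N11 x:[33,59] y:[25,40] z:[55/2,85/2] -> hit [33,40], descend [3, 4]
      N3 x:[33,59] y:[25,37] z:[55/2,36] -> hit [33,36], descend [16, 23]
        N16 x:[33,35] y:[29,33] z:[61/2,33] -> hit [33,33] leaf, test {P4@t=33}
        N23 x:[37,59] y:[25,37] z:[55/2,36] -> miss, prune
      N4 x:[33,56] y:[28,40] z:[36,85/2] -> hit [36,40], descend [6, 25]
        N6 x:[33,37] y:[34,40] z:[79/2,85/2] -> miss, prune
        N25 x:[50,56] y:[28,36] z:[36,41] -> miss, prune
    N20 x:[34,60] y:[40,64] z:[32,89/2] -> hit [40,89/2], descend [19, 22]
      N19 x:[34,55] y:[47,64] z:[40,89/2] -> miss, prune
      N22 x:[51,60] y:[40,45] z:[32,81/2] -> miss, prune
  N18 x:[38,67] y:[25,66] z:[43,99/2] -> hit [43,99/2], descend [7, 26]
    N7 x:[38,66] y:[41,66] z:[87/2,97/2] -> hit [87/2,97/2], descend [5, 13]
      N5 x:[59,66] y:[41,66] z:[46,97/2] -> miss, prune
      N13 x:[38,47] y:[46,65] z:[87/2,47] -> hit [46,47] leaf, test {P1(miss), P2(miss)}
    N26 x:[45,67] y:[25,43] z:[43,99/2] -> miss, prune

Visited [0, 17, 11, 3, 16, 23, 4, 6, 25, 20, 19, 22, 18, 7, 5, 13, 26]. Tests: 17 box, 2 leaf. Nearest: P4.

== RESULT ==
17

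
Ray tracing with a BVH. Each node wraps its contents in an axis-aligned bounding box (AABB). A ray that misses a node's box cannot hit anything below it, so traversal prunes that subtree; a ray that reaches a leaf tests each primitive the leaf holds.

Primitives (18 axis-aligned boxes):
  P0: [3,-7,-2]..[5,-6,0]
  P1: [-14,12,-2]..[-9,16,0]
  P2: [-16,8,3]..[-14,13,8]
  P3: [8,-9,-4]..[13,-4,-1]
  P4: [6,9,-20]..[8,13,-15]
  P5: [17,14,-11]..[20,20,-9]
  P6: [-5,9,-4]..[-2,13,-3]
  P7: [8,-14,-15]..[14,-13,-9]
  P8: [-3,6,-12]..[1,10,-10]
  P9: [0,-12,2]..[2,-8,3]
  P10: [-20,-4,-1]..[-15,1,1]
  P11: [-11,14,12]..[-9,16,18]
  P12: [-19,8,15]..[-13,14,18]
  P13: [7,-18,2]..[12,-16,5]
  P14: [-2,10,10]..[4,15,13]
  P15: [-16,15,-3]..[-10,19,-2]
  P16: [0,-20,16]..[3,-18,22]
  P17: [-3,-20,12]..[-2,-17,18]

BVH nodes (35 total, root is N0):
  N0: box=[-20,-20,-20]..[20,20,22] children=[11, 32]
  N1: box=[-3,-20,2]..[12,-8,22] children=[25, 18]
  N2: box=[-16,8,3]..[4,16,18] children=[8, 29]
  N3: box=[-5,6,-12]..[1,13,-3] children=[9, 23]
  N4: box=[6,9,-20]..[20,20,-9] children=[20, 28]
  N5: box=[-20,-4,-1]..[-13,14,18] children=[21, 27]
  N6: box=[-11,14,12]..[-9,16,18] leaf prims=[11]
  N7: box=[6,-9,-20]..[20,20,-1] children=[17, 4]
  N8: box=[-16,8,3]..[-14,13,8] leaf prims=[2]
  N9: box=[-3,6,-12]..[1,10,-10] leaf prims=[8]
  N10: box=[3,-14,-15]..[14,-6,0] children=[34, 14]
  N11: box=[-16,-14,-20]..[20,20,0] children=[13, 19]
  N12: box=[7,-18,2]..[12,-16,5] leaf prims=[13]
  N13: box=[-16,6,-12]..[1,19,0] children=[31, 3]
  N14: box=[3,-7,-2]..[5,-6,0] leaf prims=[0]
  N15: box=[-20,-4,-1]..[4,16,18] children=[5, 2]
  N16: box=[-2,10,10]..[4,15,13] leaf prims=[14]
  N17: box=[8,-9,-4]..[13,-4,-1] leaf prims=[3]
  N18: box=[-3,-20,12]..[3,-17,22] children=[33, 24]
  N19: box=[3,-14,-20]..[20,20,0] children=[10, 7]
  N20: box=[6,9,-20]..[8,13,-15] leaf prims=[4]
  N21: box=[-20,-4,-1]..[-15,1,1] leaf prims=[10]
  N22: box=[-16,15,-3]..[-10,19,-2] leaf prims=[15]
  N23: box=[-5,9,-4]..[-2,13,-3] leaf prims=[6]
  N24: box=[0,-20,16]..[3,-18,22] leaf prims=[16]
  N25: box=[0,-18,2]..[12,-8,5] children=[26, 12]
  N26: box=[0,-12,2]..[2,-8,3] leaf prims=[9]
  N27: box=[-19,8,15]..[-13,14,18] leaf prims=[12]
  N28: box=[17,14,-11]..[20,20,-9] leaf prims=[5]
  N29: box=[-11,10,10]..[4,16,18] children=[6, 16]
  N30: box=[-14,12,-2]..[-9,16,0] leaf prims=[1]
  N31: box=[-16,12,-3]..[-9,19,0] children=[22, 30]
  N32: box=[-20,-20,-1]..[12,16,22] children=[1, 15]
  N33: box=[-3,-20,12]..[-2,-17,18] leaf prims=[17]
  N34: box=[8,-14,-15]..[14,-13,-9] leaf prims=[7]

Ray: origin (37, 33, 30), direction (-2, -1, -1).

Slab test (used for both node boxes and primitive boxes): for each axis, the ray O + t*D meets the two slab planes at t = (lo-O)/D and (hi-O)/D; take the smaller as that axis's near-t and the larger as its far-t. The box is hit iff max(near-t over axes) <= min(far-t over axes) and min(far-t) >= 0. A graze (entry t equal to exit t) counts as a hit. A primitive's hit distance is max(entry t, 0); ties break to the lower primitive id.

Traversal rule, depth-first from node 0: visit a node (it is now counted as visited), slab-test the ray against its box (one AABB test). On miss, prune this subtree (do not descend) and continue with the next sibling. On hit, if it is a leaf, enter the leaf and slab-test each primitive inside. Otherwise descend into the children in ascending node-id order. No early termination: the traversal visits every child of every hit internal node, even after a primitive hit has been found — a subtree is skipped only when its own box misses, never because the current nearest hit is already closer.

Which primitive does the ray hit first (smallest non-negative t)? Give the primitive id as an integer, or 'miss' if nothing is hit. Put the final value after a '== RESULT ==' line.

Traverse from the root:
N0 x:[17/2,57/2] y:[13,53] z:[8,50] -> hit [13,57/2], descend [11, 32]
  N11 x:[17/2,53/2] y:[13,47] z:[30,50] -> miss, prune
  N32 x:[25/2,57/2] y:[17,53] z:[8,31] -> hit [17,57/2], descend [1, 15]
    N1 x:[25/2,20] y:[41,53] z:[8,28] -> miss, prune
    N15 x:[33/2,57/2] y:[17,37] z:[12,31] -> hit [17,57/2], descend [2, 5]
      N2 x:[33/2,53/2] y:[17,25] z:[12,27] -> hit [17,25], descend [8, 29]
        N8 x:[51/2,53/2] y:[20,25] z:[22,27] -> miss, prune
        N29 x:[33/2,24] y:[17,23] z:[12,20] -> hit [17,20], descend [6, 16]
          N6 x:[23,24] y:[17,19] z:[12,18] -> miss, prune
          N16 x:[33/2,39/2] y:[18,23] z:[17,20] -> hit [18,39/2] leaf, test {P14@t=18}
      N5 x:[25,57/2] y:[19,37] z:[12,31] -> hit [25,57/2], descend [21, 27]
        N21 x:[26,57/2] y:[32,37] z:[29,31] -> miss, prune
        N27 x:[25,28] y:[19,25] z:[12,15] -> miss, prune

Summary -> nodes [0, 11, 32, 1, 15, 2, 8, 29, 6, 16, 5, 21, 27]; box-tests=13; leaf-entries=1; first=P14

== RESULT ==
14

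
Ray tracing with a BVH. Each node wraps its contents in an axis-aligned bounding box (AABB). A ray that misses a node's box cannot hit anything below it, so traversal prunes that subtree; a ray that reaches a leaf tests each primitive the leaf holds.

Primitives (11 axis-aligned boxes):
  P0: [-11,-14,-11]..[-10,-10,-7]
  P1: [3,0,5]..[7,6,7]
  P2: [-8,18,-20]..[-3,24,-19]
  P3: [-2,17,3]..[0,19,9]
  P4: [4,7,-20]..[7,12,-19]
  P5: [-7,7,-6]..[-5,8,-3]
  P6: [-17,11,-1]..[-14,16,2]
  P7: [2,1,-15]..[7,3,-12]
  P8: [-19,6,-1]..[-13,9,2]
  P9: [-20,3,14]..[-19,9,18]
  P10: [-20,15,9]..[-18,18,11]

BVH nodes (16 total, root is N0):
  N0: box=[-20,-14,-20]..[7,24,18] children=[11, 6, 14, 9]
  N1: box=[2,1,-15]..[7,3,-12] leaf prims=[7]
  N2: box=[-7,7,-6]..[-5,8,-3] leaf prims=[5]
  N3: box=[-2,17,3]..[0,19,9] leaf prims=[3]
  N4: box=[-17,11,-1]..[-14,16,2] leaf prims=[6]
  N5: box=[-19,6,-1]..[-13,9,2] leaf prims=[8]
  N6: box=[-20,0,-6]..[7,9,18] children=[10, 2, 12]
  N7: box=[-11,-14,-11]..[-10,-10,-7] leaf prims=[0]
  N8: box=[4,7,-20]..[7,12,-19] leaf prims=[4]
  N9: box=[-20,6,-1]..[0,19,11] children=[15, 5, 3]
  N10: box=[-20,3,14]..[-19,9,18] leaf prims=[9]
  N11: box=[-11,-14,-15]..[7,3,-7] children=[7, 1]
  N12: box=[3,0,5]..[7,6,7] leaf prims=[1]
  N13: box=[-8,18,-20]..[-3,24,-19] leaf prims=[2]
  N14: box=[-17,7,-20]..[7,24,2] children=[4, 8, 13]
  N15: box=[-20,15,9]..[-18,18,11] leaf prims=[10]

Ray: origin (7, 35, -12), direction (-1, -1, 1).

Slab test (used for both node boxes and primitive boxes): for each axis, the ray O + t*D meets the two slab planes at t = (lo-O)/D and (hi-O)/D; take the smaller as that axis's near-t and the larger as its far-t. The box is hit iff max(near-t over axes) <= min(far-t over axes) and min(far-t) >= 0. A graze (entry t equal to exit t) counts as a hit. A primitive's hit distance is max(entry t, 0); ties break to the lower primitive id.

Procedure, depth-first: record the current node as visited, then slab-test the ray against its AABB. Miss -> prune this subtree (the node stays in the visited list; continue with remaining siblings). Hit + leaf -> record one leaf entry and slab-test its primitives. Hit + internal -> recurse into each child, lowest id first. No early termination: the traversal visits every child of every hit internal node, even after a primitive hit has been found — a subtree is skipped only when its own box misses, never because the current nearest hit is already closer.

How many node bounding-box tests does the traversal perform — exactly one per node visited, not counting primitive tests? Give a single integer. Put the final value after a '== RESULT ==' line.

Trace the traversal:
N0 x:[0,27] y:[11,49] z:[-8,30] -> hit [11,27], descend [6, 9, 11, 14]
  N6 x:[0,27] y:[26,35] z:[6,30] -> hit [26,27], descend [2, 10, 12]
    N2 x:[12,14] y:[27,28] z:[6,9] -> miss, prune
    N10 x:[26,27] y:[26,32] z:[26,30] -> hit [26,27] leaf, test {P9@t=26}
    N12 x:[0,4] y:[29,35] z:[17,19] -> miss, prune
  N9 x:[7,27] y:[16,29] z:[11,23] -> hit [16,23], descend [3, 5, 15]
    N3 x:[7,9] y:[16,18] z:[15,21] -> miss, prune
    N5 x:[20,26] y:[26,29] z:[11,14] -> miss, prune
    N15 x:[25,27] y:[17,20] z:[21,23] -> miss, prune
  N11 x:[0,18] y:[32,49] z:[-3,5] -> miss, prune
  N14 x:[0,24] y:[11,28] z:[-8,14] -> hit [11,14], descend [4, 8, 13]
    N4 x:[21,24] y:[19,24] z:[11,14] -> miss, prune
    N8 x:[0,3] y:[23,28] z:[-8,-7] -> miss, prune
    N13 x:[10,15] y:[11,17] z:[-8,-7] -> miss, prune

Visited [0, 6, 2, 10, 12, 9, 3, 5, 15, 11, 14, 4, 8, 13]. Tests: 14 box, 1 leaf. Nearest: P9.

== RESULT ==
14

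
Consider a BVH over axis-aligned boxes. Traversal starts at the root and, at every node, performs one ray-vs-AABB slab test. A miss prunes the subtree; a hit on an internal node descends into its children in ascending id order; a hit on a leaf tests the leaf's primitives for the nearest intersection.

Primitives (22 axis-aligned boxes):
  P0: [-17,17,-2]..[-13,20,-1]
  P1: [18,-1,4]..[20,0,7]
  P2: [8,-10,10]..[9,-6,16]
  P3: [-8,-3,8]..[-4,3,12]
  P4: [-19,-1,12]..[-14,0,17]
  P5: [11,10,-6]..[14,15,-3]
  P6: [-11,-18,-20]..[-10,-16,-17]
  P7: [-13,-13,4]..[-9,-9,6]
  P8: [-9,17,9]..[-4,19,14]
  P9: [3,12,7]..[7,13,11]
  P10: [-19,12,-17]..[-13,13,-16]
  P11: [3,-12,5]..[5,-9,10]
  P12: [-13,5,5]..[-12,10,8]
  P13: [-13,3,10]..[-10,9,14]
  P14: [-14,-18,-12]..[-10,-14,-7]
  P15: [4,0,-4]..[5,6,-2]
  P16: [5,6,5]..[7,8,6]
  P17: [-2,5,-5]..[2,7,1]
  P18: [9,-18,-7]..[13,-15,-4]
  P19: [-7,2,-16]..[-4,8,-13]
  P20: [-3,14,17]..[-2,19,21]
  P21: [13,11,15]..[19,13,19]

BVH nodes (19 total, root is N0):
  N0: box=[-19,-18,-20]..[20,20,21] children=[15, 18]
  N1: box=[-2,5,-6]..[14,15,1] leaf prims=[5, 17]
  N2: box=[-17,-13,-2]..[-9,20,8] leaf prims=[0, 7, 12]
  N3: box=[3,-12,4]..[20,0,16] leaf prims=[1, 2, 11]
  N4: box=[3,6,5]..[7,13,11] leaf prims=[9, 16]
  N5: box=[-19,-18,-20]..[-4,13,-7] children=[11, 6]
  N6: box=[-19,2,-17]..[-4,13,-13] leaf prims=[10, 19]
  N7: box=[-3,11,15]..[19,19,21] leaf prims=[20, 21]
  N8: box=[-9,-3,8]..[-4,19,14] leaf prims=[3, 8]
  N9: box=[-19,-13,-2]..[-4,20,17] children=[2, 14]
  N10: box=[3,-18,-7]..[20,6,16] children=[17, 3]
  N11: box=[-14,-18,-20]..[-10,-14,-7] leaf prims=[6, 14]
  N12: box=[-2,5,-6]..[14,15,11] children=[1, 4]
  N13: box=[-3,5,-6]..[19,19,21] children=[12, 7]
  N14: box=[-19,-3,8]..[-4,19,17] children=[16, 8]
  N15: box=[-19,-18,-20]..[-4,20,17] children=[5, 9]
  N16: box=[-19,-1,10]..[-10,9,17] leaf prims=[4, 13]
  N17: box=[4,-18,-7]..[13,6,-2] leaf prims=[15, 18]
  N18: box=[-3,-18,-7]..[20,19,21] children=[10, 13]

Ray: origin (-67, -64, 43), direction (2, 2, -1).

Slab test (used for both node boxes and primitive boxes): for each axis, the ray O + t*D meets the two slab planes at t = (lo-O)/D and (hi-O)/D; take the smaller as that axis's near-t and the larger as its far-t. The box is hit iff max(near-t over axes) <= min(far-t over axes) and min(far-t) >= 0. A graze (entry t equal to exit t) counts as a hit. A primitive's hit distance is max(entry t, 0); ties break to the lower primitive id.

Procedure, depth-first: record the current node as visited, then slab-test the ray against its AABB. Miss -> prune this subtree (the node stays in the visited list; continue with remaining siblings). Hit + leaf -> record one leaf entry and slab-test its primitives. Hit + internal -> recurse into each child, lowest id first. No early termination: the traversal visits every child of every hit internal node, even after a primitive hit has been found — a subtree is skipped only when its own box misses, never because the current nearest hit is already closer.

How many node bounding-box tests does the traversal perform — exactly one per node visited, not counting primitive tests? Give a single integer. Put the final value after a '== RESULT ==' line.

Trace the traversal:
N0 x:[24,87/2] y:[23,42] z:[22,63] -> hit [24,42], descend [15, 18]
  N15 x:[24,63/2] y:[23,42] z:[26,63] -> hit [26,63/2], descend [5, 9]
    N5 x:[24,63/2] y:[23,77/2] z:[50,63] -> miss, prune
    N9 x:[24,63/2] y:[51/2,42] z:[26,45] -> hit [26,63/2], descend [2, 14]
      N2 x:[25,29] y:[51/2,42] z:[35,45] -> miss, prune
      N14 x:[24,63/2] y:[61/2,83/2] z:[26,35] -> hit [61/2,63/2], descend [8, 16]
        N8 x:[29,63/2] y:[61/2,83/2] z:[29,35] -> hit [61/2,63/2] leaf, test {P3@t=31, P8(miss)}
        N16 x:[24,57/2] y:[63/2,73/2] z:[26,33] -> miss, prune
  N18 x:[32,87/2] y:[23,83/2] z:[22,50] -> hit [32,83/2], descend [10, 13]
    N10 x:[35,87/2] y:[23,35] z:[27,50] -> hit [35,35], descend [3, 17]
      N3 x:[35,87/2] y:[26,32] z:[27,39] -> miss, prune
      N17 x:[71/2,40] y:[23,35] z:[45,50] -> miss, prune
    N13 x:[32,43] y:[69/2,83/2] z:[22,49] -> hit [69/2,83/2], descend [7, 12]
      N7 x:[32,43] y:[75/2,83/2] z:[22,28] -> miss, prune
      N12 x:[65/2,81/2] y:[69/2,79/2] z:[32,49] -> hit [69/2,79/2], descend [1, 4]
        N1 x:[65/2,81/2] y:[69/2,79/2] z:[42,49] -> miss, prune
        N4 x:[35,37] y:[35,77/2] z:[32,38] -> hit [35,37] leaf, test {P9(miss), P16(miss)}

order=[0, 15, 5, 9, 2, 14, 8, 16, 18, 10, 3, 17, 13, 7, 12, 1, 4]  |boxes|=17  |leaves|=2  hit=P3

== RESULT ==
17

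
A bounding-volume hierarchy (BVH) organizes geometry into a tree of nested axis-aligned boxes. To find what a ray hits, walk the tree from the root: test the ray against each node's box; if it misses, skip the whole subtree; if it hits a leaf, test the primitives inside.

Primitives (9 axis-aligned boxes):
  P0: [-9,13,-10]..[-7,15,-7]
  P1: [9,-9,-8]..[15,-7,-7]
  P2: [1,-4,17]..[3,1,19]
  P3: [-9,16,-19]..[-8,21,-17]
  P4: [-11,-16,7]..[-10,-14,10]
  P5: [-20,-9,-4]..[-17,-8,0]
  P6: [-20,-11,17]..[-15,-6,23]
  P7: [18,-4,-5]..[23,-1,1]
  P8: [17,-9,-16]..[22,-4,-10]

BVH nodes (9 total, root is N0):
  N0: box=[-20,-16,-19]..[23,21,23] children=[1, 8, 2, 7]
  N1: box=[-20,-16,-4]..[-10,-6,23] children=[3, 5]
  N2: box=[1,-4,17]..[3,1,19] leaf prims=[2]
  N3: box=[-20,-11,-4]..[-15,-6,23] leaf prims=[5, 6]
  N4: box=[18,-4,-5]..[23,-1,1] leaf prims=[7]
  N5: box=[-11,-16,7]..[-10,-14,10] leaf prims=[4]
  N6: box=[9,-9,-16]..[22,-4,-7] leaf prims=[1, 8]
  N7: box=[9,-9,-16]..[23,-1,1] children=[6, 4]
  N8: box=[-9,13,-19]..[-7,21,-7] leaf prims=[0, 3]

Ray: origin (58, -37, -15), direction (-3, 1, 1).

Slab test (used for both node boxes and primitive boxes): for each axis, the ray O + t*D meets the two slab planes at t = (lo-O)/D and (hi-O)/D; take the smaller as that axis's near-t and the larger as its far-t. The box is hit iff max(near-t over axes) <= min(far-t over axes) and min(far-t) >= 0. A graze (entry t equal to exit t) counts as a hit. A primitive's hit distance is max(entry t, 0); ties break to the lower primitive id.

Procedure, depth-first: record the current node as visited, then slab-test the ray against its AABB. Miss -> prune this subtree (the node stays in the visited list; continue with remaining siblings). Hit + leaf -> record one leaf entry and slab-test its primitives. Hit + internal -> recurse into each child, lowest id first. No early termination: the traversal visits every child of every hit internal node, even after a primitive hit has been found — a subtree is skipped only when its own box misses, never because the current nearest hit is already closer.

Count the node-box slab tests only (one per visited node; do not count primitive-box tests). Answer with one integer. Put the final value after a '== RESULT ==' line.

Walk:
N0 x:[35/3,26] y:[21,58] z:[-4,38] -> hit [21,26], descend [1, 2, 7, 8]
  N1 x:[68/3,26] y:[21,31] z:[11,38] -> hit [68/3,26], descend [3, 5]
    N3 x:[73/3,26] y:[26,31] z:[11,38] -> hit [26,26] leaf, test {P5(miss), P6(miss)}
    N5 x:[68/3,23] y:[21,23] z:[22,25] -> hit [68/3,23] leaf, test {P4@t=68/3}
  N2 x:[55/3,19] y:[33,38] z:[32,34] -> miss, prune
  N7 x:[35/3,49/3] y:[28,36] z:[-1,16] -> miss, prune
  N8 x:[65/3,67/3] y:[50,58] z:[-4,8] -> miss, prune

7 AABB tests over nodes [0, 1, 3, 5, 2, 7, 8]; 2 leaves entered; closest P4.

== RESULT ==
7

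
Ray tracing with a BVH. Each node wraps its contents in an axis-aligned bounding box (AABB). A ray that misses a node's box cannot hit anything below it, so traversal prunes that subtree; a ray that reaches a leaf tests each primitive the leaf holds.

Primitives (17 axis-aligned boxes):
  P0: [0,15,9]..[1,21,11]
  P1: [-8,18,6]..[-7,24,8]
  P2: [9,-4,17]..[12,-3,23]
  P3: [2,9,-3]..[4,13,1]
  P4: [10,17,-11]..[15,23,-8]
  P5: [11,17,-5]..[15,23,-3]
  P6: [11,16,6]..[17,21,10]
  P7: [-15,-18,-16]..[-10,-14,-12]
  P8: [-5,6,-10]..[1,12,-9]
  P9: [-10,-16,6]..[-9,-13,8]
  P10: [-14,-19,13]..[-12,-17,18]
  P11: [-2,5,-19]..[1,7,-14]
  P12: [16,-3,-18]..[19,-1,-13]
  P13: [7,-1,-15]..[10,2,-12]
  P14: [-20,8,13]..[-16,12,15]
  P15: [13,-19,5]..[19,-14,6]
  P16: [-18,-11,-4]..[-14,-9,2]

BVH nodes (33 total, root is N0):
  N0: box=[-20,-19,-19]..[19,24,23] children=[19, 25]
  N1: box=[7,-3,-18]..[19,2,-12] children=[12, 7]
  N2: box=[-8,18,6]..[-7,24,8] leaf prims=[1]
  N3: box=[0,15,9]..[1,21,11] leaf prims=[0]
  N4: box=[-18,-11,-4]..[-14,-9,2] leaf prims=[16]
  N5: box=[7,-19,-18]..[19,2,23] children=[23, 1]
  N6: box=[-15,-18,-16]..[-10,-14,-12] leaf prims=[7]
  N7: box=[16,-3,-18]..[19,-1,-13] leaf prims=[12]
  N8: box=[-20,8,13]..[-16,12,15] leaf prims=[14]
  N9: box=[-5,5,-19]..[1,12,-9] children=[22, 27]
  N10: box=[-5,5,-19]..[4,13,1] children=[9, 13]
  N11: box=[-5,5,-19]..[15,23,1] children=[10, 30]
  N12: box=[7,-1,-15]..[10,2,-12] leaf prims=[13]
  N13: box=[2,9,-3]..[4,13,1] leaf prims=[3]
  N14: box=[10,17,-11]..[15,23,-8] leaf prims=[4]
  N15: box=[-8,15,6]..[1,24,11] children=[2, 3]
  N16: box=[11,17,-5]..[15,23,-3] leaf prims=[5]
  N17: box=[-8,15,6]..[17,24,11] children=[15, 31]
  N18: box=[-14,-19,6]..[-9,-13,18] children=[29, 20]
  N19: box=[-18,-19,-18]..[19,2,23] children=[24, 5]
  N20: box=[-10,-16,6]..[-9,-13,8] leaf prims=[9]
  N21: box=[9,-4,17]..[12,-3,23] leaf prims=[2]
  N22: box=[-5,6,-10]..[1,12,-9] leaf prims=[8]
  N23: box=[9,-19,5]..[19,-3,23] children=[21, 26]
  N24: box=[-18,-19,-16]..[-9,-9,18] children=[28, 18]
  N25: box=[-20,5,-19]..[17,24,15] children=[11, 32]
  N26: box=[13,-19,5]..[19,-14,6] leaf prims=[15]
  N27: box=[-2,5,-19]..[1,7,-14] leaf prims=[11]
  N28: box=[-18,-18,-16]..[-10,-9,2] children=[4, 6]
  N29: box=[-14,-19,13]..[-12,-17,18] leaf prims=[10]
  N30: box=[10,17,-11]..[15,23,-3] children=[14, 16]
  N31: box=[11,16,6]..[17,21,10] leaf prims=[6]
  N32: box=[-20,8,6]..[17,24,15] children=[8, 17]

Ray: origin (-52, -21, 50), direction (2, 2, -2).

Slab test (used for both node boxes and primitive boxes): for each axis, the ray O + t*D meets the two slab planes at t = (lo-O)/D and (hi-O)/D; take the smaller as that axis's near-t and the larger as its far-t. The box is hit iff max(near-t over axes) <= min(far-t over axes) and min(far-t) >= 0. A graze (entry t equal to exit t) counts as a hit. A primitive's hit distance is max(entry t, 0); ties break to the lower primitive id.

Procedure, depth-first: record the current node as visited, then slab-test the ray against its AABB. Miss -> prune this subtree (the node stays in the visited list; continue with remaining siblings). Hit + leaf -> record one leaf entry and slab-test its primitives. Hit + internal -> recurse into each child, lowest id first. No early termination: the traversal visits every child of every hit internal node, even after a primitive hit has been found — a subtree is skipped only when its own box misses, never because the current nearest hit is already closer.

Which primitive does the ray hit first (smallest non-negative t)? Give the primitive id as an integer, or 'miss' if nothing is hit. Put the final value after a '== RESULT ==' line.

Traverse from the root:
N0 x:[16,71/2] y:[1,45/2] z:[27/2,69/2] -> hit [16,45/2], descend [19, 25]
  N19 x:[17,71/2] y:[1,23/2] z:[27/2,34] -> miss, prune
  N25 x:[16,69/2] y:[13,45/2] z:[35/2,69/2] -> hit [35/2,45/2], descend [11, 32]
    N11 x:[47/2,67/2] y:[13,22] z:[49/2,69/2] -> miss, prune
    N32 x:[16,69/2] y:[29/2,45/2] z:[35/2,22] -> hit [35/2,22], descend [8, 17]
      N8 x:[16,18] y:[29/2,33/2] z:[35/2,37/2] -> miss, prune
      N17 x:[22,69/2] y:[18,45/2] z:[39/2,22] -> hit [22,22], descend [15, 31]
        N15 x:[22,53/2] y:[18,45/2] z:[39/2,22] -> hit [22,22], descend [2, 3]
          N2 x:[22,45/2] y:[39/2,45/2] z:[21,22] -> hit [22,22] leaf, test {P1@t=22}
          N3 x:[26,53/2] y:[18,21] z:[39/2,41/2] -> miss, prune
        N31 x:[63/2,69/2] y:[37/2,21] z:[20,22] -> miss, prune

Summary -> nodes [0, 19, 25, 11, 32, 8, 17, 15, 2, 3, 31]; box-tests=11; leaf-entries=1; first=P1

== RESULT ==
1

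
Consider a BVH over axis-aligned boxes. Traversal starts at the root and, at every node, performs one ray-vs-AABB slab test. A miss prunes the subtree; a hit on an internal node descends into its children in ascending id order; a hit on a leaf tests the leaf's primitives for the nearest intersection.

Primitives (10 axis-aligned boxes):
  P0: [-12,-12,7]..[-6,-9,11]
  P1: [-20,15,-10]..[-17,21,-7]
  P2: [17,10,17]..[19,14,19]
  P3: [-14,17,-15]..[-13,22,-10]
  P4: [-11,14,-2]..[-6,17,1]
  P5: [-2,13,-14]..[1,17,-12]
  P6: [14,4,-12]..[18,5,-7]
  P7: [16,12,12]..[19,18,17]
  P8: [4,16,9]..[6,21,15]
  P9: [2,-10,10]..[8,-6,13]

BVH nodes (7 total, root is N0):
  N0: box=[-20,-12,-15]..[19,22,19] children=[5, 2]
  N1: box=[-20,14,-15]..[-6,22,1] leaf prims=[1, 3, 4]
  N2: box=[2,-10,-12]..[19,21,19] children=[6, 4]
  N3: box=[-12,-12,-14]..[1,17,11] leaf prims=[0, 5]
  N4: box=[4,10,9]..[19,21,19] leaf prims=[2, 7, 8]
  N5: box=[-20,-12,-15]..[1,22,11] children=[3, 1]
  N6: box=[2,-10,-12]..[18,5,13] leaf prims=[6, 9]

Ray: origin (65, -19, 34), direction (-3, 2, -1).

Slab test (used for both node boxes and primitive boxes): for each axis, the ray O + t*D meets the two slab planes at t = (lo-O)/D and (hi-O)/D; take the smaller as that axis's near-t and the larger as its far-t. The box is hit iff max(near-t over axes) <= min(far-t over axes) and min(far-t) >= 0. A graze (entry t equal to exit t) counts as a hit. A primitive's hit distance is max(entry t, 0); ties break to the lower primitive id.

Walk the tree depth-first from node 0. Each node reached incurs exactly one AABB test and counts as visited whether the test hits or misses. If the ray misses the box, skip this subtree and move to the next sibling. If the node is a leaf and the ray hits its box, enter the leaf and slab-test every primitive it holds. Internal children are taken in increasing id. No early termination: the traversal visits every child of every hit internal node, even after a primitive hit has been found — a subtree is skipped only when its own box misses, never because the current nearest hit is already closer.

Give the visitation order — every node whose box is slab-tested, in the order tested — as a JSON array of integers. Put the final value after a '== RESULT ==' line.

Walk:
N0 x:[46/3,85/3] y:[7/2,41/2] z:[15,49] -> hit [46/3,41/2], descend [2, 5]
  N2 x:[46/3,21] y:[9/2,20] z:[15,46] -> hit [46/3,20], descend [4, 6]
    N4 x:[46/3,61/3] y:[29/2,20] z:[15,25] -> hit [46/3,20] leaf, test {P2@t=46/3, P7(miss), P8@t=59/3}
    N6 x:[47/3,21] y:[9/2,12] z:[21,46] -> miss, prune
  N5 x:[64/3,85/3] y:[7/2,41/2] z:[23,49] -> miss, prune

order=[0, 2, 4, 6, 5]  |boxes|=5  |leaves|=1  hit=P2

== RESULT ==
[0, 2, 4, 6, 5]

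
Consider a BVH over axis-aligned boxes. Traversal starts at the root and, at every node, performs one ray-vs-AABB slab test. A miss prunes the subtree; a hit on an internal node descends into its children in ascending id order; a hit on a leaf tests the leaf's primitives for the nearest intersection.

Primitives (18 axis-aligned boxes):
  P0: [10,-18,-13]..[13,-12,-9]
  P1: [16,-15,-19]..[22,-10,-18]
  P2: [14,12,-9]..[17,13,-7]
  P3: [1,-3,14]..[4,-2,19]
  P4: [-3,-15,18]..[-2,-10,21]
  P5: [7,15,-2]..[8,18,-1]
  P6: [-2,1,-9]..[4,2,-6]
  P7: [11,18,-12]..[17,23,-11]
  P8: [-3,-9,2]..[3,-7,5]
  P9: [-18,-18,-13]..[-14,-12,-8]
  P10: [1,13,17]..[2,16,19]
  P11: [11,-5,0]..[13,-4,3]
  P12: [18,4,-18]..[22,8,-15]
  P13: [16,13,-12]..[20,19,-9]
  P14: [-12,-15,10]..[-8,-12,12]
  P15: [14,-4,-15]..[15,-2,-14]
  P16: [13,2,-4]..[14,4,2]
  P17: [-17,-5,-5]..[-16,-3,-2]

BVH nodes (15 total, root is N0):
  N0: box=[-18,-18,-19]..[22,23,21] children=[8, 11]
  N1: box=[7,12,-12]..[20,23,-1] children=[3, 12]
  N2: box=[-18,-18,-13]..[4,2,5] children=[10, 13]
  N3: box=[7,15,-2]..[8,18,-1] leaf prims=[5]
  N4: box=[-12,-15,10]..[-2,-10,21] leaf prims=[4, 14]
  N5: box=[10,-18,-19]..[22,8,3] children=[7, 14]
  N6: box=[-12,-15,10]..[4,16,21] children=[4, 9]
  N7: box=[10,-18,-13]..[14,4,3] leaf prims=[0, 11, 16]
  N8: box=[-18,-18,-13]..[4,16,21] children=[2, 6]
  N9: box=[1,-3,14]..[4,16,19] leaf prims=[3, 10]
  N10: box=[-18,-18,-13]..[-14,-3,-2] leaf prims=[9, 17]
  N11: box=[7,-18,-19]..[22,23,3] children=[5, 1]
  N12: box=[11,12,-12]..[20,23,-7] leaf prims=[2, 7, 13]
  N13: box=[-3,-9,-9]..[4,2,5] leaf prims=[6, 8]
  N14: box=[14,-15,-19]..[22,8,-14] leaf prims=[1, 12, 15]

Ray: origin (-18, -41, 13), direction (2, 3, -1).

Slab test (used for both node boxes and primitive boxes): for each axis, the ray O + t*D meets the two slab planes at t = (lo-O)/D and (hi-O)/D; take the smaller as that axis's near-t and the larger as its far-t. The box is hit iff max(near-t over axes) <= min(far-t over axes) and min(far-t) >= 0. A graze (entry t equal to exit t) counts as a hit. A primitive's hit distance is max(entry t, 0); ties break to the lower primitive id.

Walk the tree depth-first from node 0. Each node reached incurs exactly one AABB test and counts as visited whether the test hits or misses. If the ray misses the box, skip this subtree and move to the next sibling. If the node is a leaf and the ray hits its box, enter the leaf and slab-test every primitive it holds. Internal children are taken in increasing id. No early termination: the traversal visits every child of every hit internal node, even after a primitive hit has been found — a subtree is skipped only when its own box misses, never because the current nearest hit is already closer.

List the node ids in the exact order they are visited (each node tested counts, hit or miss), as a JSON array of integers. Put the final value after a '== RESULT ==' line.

Traverse from the root:
N0 x:[0,20] y:[23/3,64/3] z:[-8,32] -> hit [23/3,20], descend [8, 11]
  N8 x:[0,11] y:[23/3,19] z:[-8,26] -> hit [23/3,11], descend [2, 6]
    N2 x:[0,11] y:[23/3,43/3] z:[8,26] -> hit [8,11], descend [10, 13]
      N10 x:[0,2] y:[23/3,38/3] z:[15,26] -> miss, prune
      N13 x:[15/2,11] y:[32/3,43/3] z:[8,22] -> hit [32/3,11] leaf, test {P6(miss), P8(miss)}
    N6 x:[3,11] y:[26/3,19] z:[-8,3] -> miss, prune
  N11 x:[25/2,20] y:[23/3,64/3] z:[10,32] -> hit [25/2,20], descend [1, 5]
    N1 x:[25/2,19] y:[53/3,64/3] z:[14,25] -> hit [53/3,19], descend [3, 12]
      N3 x:[25/2,13] y:[56/3,59/3] z:[14,15] -> miss, prune
      N12 x:[29/2,19] y:[53/3,64/3] z:[20,25] -> miss, prune
    N5 x:[14,20] y:[23/3,49/3] z:[10,32] -> hit [14,49/3], descend [7, 14]
      N7 x:[14,16] y:[23/3,15] z:[10,26] -> hit [14,15] leaf, test {P0(miss), P11(miss), P16(miss)}
      N14 x:[16,20] y:[26/3,49/3] z:[27,32] -> miss, prune

Visited [0, 8, 2, 10, 13, 6, 11, 1, 3, 12, 5, 7, 14]. Tests: 13 box, 2 leaf. Nearest: miss.

== RESULT ==
[0, 8, 2, 10, 13, 6, 11, 1, 3, 12, 5, 7, 14]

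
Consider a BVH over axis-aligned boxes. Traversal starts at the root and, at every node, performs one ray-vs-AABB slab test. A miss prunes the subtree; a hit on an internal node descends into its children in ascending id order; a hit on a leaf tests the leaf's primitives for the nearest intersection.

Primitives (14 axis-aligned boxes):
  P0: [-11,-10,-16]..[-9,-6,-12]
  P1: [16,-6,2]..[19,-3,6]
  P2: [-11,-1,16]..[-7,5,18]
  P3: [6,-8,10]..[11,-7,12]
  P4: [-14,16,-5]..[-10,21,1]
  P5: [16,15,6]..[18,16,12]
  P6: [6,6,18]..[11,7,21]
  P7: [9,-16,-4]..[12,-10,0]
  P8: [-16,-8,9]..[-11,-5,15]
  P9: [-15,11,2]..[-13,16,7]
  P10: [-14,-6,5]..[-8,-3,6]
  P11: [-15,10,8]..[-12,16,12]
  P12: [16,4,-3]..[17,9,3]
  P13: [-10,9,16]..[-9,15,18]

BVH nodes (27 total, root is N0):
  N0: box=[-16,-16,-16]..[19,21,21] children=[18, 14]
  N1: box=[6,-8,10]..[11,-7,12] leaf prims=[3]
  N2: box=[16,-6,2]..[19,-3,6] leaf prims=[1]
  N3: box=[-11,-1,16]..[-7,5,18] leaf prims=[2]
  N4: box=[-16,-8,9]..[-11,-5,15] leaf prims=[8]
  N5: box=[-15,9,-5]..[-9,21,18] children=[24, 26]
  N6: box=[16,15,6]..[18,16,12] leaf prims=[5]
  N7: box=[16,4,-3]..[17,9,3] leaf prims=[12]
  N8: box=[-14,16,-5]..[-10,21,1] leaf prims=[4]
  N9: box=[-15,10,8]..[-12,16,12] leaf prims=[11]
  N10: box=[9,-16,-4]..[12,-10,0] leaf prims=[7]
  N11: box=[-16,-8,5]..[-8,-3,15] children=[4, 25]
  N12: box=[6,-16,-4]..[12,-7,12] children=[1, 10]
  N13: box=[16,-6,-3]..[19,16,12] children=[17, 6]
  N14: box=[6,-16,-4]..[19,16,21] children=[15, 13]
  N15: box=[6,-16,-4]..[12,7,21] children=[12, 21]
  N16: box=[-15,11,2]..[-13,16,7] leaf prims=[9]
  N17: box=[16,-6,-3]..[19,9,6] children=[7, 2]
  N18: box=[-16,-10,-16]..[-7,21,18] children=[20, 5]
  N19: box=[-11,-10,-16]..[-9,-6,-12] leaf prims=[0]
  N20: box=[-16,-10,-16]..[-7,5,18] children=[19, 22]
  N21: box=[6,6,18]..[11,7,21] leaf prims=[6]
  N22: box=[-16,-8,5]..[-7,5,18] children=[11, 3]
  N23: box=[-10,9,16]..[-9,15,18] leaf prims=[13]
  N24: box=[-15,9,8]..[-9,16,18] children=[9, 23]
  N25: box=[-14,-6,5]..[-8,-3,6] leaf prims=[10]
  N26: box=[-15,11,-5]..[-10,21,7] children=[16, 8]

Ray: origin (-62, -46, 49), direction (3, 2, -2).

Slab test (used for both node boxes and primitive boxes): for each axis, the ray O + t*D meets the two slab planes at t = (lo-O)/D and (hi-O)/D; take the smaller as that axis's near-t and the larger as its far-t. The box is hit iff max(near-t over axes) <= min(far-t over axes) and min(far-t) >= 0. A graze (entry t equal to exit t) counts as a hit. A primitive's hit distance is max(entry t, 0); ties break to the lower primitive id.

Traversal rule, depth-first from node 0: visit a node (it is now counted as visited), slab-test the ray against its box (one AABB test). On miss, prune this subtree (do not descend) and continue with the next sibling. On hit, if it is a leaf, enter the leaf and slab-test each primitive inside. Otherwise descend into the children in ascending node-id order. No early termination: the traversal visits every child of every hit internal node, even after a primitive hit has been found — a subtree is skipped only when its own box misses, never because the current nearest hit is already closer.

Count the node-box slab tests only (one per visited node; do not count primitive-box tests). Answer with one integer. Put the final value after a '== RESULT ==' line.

Traverse from the root:
N0 x:[46/3,27] y:[15,67/2] z:[14,65/2] -> hit [46/3,27], descend [14, 18]
  N14 x:[68/3,27] y:[15,31] z:[14,53/2] -> hit [68/3,53/2], descend [13, 15]
    N13 x:[26,27] y:[20,31] z:[37/2,26] -> hit [26,26], descend [6, 17]
      N6 x:[26,80/3] y:[61/2,31] z:[37/2,43/2] -> miss, prune
      N17 x:[26,27] y:[20,55/2] z:[43/2,26] -> hit [26,26], descend [2, 7]
        N2 x:[26,27] y:[20,43/2] z:[43/2,47/2] -> miss, prune
        N7 x:[26,79/3] y:[25,55/2] z:[23,26] -> hit [26,26] leaf, test {P12@t=26}
    N15 x:[68/3,74/3] y:[15,53/2] z:[14,53/2] -> hit [68/3,74/3], descend [12, 21]
      N12 x:[68/3,74/3] y:[15,39/2] z:[37/2,53/2] -> miss, prune
      N21 x:[68/3,73/3] y:[26,53/2] z:[14,31/2] -> miss, prune
  N18 x:[46/3,55/3] y:[18,67/2] z:[31/2,65/2] -> hit [18,55/3], descend [5, 20]
    N5 x:[47/3,53/3] y:[55/2,67/2] z:[31/2,27] -> miss, prune
    N20 x:[46/3,55/3] y:[18,51/2] z:[31/2,65/2] -> hit [18,55/3], descend [19, 22]
      N19 x:[17,53/3] y:[18,20] z:[61/2,65/2] -> miss, prune
      N22 x:[46/3,55/3] y:[19,51/2] z:[31/2,22] -> miss, prune

Visited [0, 14, 13, 6, 17, 2, 7, 15, 12, 21, 18, 5, 20, 19, 22]. Tests: 15 box, 1 leaf. Nearest: P12.

== RESULT ==
15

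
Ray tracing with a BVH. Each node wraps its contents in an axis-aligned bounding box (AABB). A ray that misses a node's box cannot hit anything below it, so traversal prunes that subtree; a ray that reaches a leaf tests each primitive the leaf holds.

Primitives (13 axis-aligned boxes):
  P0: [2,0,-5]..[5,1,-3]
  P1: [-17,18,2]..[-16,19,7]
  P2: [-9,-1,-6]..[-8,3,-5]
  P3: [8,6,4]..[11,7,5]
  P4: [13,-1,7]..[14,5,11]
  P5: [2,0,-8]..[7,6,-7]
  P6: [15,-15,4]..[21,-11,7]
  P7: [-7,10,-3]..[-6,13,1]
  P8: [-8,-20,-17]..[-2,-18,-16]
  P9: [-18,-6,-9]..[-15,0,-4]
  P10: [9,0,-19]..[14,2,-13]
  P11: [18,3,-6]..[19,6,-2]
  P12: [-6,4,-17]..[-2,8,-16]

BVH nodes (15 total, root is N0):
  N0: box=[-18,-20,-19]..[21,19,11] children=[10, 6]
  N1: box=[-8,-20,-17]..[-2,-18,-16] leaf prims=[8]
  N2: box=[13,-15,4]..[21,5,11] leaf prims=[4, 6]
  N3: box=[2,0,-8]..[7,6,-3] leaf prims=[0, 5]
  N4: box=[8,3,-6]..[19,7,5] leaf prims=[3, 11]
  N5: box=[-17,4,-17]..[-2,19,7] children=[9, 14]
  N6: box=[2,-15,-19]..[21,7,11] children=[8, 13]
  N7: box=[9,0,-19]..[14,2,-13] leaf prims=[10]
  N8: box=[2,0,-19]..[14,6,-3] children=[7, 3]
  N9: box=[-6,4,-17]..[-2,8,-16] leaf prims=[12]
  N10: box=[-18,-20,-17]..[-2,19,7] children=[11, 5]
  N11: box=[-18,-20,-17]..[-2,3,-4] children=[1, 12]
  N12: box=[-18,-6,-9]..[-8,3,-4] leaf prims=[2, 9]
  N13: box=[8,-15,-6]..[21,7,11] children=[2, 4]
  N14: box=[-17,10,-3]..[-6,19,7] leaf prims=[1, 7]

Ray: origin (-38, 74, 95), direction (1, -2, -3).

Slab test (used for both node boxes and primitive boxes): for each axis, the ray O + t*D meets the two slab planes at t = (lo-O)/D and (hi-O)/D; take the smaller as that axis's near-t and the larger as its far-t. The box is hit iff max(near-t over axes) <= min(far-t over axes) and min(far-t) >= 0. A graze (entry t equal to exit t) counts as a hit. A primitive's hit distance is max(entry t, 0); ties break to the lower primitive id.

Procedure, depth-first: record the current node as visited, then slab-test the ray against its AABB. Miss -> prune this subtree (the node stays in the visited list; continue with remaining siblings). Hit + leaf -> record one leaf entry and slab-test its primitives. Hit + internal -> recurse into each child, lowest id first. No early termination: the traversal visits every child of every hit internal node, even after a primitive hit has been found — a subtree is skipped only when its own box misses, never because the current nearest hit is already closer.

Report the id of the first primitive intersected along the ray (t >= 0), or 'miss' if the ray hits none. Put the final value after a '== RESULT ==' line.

Traverse from the root:
N0 x:[20,59] y:[55/2,47] z:[28,38] -> hit [28,38], descend [6, 10]
  N6 x:[40,59] y:[67/2,89/2] z:[28,38] -> miss, prune
  N10 x:[20,36] y:[55/2,47] z:[88/3,112/3] -> hit [88/3,36], descend [5, 11]
    N5 x:[21,36] y:[55/2,35] z:[88/3,112/3] -> hit [88/3,35], descend [9, 14]
      N9 x:[32,36] y:[33,35] z:[37,112/3] -> miss, prune
      N14 x:[21,32] y:[55/2,32] z:[88/3,98/3] -> hit [88/3,32] leaf, test {P1(miss), P7@t=94/3}
    N11 x:[20,36] y:[71/2,47] z:[33,112/3] -> hit [71/2,36], descend [1, 12]
      N1 x:[30,36] y:[46,47] z:[37,112/3] -> miss, prune
      N12 x:[20,30] y:[71/2,40] z:[33,104/3] -> miss, prune

Summary -> nodes [0, 6, 10, 5, 9, 14, 11, 1, 12]; box-tests=9; leaf-entries=1; first=P7

== RESULT ==
7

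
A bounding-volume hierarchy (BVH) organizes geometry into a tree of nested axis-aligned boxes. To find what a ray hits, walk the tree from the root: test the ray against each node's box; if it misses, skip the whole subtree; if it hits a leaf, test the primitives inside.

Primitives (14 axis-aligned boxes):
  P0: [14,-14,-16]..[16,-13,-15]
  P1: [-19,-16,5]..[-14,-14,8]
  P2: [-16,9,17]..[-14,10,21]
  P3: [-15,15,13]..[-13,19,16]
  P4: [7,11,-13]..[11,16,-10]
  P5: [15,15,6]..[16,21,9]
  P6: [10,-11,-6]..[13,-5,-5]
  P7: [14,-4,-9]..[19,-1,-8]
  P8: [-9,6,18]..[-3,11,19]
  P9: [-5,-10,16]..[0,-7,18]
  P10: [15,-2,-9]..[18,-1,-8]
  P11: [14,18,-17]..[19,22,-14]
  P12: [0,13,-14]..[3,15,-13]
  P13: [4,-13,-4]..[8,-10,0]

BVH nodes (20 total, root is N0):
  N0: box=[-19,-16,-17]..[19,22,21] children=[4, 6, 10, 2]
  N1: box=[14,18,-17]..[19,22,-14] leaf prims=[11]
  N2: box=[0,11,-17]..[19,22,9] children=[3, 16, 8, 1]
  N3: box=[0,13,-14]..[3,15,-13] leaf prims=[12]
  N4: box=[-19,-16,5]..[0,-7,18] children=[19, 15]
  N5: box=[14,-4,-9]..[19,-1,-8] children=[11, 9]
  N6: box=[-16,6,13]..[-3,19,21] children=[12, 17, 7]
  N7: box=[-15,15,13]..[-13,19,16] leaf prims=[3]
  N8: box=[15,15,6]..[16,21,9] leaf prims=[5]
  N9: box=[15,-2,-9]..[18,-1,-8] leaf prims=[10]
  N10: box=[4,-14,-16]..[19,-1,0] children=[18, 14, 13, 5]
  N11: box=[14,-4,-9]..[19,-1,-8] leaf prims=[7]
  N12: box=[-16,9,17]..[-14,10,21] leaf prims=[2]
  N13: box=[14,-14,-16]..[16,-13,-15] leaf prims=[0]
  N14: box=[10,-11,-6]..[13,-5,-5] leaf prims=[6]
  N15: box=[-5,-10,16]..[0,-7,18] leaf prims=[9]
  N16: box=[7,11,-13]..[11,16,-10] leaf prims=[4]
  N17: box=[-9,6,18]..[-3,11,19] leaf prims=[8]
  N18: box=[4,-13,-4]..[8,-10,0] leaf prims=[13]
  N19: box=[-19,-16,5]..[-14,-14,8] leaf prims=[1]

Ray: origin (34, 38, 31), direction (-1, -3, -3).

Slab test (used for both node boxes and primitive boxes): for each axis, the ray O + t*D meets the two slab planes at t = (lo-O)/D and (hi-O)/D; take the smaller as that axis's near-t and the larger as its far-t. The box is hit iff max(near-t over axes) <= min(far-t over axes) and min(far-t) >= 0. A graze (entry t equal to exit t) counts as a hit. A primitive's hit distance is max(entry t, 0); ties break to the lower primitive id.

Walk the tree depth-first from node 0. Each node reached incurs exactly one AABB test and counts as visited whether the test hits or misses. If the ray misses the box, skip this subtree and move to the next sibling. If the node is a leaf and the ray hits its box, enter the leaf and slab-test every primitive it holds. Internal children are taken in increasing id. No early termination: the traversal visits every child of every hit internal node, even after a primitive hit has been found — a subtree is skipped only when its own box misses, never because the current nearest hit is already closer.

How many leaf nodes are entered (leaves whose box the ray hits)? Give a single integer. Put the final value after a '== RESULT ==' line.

Walk:
N0 x:[15,53] y:[16/3,18] z:[10/3,16] -> hit [15,16], descend [2, 4, 6, 10]
  N2 x:[15,34] y:[16/3,9] z:[22/3,16] -> miss, prune
  N4 x:[34,53] y:[15,18] z:[13/3,26/3] -> miss, prune
  N6 x:[37,50] y:[19/3,32/3] z:[10/3,6] -> miss, prune
  N10 x:[15,30] y:[13,52/3] z:[31/3,47/3] -> hit [15,47/3], descend [5, 13, 14, 18]
    N5 x:[15,20] y:[13,14] z:[13,40/3] -> miss, prune
    N13 x:[18,20] y:[17,52/3] z:[46/3,47/3] -> miss, prune
    N14 x:[21,24] y:[43/3,49/3] z:[12,37/3] -> miss, prune
    N18 x:[26,30] y:[16,17] z:[31/3,35/3] -> miss, prune

9 AABB tests over nodes [0, 2, 4, 6, 10, 5, 13, 14, 18]; 0 leaves entered; closest miss.

== RESULT ==
0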